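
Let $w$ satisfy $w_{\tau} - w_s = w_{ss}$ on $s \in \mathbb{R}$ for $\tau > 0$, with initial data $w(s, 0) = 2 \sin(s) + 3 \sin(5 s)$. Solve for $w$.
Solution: Change to a moving frame: let $\eta = s + \tau$, $\sigma = \tau$ and write $w(s,\tau) = u(\eta,\sigma)$.
By the chain rule $w_{\tau} = u_{\sigma} + u_{\eta}$, $w_s = u_{\eta}$, $w_{ss} = u_{\eta\eta}$.
Then $w_{\tau} - w_s = u_{\sigma}$: the advection term cancels and the PDE becomes the heat equation $u_{\sigma} = u_{\eta\eta}$ on $\eta \in \mathbb{R}$.
Initial data: $u(\eta,0) = w(\eta,0) = 2 \sin(\eta) + 3 \sin(5 \eta)$.
On $\eta \in \mathbb{R}$ each mode satisfies $(\sin(n\eta))'' = -n^2 \sin(n\eta)$, so $e^{-n^2\sigma} \sin(n\eta)$ solves the heat equation; by superposition $u(\eta,\sigma) = \sum c_n e^{-n^2\sigma} \sin(n\eta)$.
Reading off the coefficients: $c_1=2, c_5=3$, so $u(\eta,\sigma) = 2 e^{-\sigma} \sin(\eta) + 3 e^{-25 \sigma} \sin(5 \eta)$.
Substituting back $\eta = s + \tau$, $\sigma = \tau$: $w(s,\tau) = u(s + \tau, \tau)$.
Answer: $w(s, \tau) = 2 e^{-\tau} \sin(\tau + s) + 3 e^{-25 \tau} \sin(5 \tau + 5 s)$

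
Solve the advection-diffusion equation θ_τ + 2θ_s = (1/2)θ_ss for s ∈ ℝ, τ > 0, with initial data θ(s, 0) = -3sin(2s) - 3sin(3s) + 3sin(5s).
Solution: Change to a moving frame: let η = s - 2τ, σ = τ and write θ(s,τ) = u(η,σ).
By the chain rule θ_τ = u_σ - 2u_η, θ_s = u_η, θ_ss = u_ηη.
Then θ_τ + 2θ_s = u_σ: the advection term cancels and the PDE becomes the heat equation u_σ = (1/2)u_ηη on η ∈ ℝ.
Initial data: u(η,0) = θ(η,0) = -3sin(2η) - 3sin(3η) + 3sin(5η).
On η ∈ ℝ each mode satisfies (sin(nη))″ = -n² sin(nη), so exp(-n²σ/2) sin(nη) solves the heat equation; by superposition u(η,σ) = Σ c_n exp(-n²σ/2) sin(nη).
Reading off the coefficients: c_2=-3, c_3=-3, c_5=3, so u(η,σ) = -3exp(-2σ)sin(2η) - 3exp(-9σ/2)sin(3η) + 3exp(-25σ/2)sin(5η).
Substituting back η = s - 2τ, σ = τ: θ(s,τ) = u(s - 2τ, τ).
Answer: θ(s, τ) = -3exp(-2τ)sin(2s - 4τ) - 3exp(-9τ/2)sin(3s - 6τ) + 3exp(-25τ/2)sin(5s - 10τ)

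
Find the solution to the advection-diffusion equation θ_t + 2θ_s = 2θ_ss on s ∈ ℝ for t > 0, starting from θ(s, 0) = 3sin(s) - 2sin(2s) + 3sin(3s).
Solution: Moving frame: η = s - 2t, σ = t, θ = u(η,σ), so θ_t = u_σ - 2u_η and θ_ss = u_ηη.
Hence θ_t + 2θ_s = u_σ and the PDE becomes the heat equation u_σ = 2u_ηη on η ∈ ℝ.
Initial data: u(η,0) = θ(η,0) = 3sin(η) - 2sin(2η) + 3sin(3η). Each mode sin(nη) decays as exp(-2n²σ) on ℝ, so u(η,σ) = Σ c_n exp(-2n²σ) sin(nη) with c_1=3, c_2=-2, c_3=3: u(η,σ) = 3exp(-2σ)sin(η) - 2exp(-8σ)sin(2η) + 3exp(-18σ)sin(3η).
Substituting back: θ(s,t) = u(s - 2t, t).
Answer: θ(s, t) = 3exp(-2t)sin(s - 2t) - 2exp(-8t)sin(2s - 4t) + 3exp(-18t)sin(3s - 6t)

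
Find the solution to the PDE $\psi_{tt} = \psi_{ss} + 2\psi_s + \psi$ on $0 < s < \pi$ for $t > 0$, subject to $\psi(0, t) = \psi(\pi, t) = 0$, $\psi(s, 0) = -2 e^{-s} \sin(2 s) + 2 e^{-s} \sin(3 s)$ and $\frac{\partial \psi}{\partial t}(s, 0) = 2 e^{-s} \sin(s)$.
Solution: Substitute $\psi = e^{-s}u$, i.e. $u = e^{s}\psi$.
By the product rule, $\psi_s = e^{-s}(u_s - u)$, $\psi_{ss} = e^{-s}(u_{ss} - 2u_s + u)$, $\psi_{tt} = e^{-s}u_{tt}$.
Substituting into the PDE and dividing by $e^{-s}$: $u_{tt} = (u_{ss} - 2u_s + u) + 2(u_s - u) + u$.
The lower-order terms cancel, leaving the standard wave equation $u_{tt} = u_{ss}$.
Initial data for $u$: $u(s,0) = e^{s}\psi(s,0) = -2 \sin(2 s) + 2 \sin(3 s)$; $u_t(s,0) = e^{s}\psi_t(s,0) = 2 \sin(s)$. The boundary conditions carry over: $u(0,t) = u(\pi,t) = 0$.
Solve for $u$:
  Using separation of variables $u = X(s)T(t)$:
  Eigenfunctions: $\sin(ns)$, $n = 1, 2, 3, \ldots$
  General solution: $u(s, t) = \sum [A_n \cos(n t) + B_n \sin(n t)] \sin(ns)$
  From $u(s,0) = -2 \sin(2 s) + 2 \sin(3 s)$: $A_2=-2, A_3=2$. From $u_t(s,0) = 2 \sin(s)$, using $u_t(s,0) = \sum \omega_n B_n \sin(ns)$ with $\omega_n = n$: $B_1 = 2/1 = 2$.
Hence $u(s,t) = 2 \sin(s) \sin(t) - 2 \sin(2 s) \cos(2 t) + 2 \sin(3 s) \cos(3 t)$.
Transform back: $\psi(s,t) = e^{-s}u(s,t)$.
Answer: $\psi(s, t) = 2 e^{-s} \sin(s) \sin(t) - 2 e^{-s} \sin(2 s) \cos(2 t) + 2 e^{-s} \sin(3 s) \cos(3 t)$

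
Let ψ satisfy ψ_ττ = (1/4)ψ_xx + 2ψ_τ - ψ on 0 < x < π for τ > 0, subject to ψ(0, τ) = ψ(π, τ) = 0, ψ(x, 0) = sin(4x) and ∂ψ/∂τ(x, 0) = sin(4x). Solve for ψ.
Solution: Substitute ψ = exp(τ)u, i.e. u = exp(-τ)ψ.
By the product rule, ψ_τ = exp(τ)(u_τ + u), ψ_ττ = exp(τ)(u_ττ + 2u_τ + u), ψ_xx = exp(τ)u_xx.
Substituting into the PDE and dividing by exp(τ): u_ττ + 2u_τ + u = (1/4)u_xx + 2(u_τ + u) - u.
The lower-order terms cancel, leaving the standard wave equation u_ττ = (1/4)u_xx.
Initial data for u: u(x,0) = ψ(x,0) = sin(4x); u_τ(x,0) = ψ_τ(x,0) - ψ(x,0) = 0. The boundary conditions carry over: u(0,τ) = u(π,τ) = 0.
Solve for u:
  Using separation of variables u = X(x)T(τ):
  Eigenfunctions: sin(nx), n = 1, 2, 3, ...
  General solution: u(x, τ) = Σ [A_n cos(n τ/2) + B_n sin(n τ/2)] sin(nx)
  From u(x,0) = sin(4x): A_4=1. From u_τ(x,0) = 0: all B_n = 0.
Hence u(x,τ) = sin(4x)cos(2τ).
Transform back: ψ(x,τ) = exp(τ)u(x,τ).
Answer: ψ(x, τ) = exp(τ)sin(4x)cos(2τ)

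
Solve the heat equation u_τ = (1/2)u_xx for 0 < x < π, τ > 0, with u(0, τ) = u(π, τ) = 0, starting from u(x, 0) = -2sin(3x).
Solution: Using separation of variables u = X(x)T(τ):
Eigenfunctions: sin(nx), n = 1, 2, 3, ...
General solution: u(x, τ) = Σ c_n sin(nx) exp(-n² τ/2)
Matching u(x,0) = -2sin(3x) term by term: c_3=-2.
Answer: u(x, τ) = -2exp(-9τ/2)sin(3x)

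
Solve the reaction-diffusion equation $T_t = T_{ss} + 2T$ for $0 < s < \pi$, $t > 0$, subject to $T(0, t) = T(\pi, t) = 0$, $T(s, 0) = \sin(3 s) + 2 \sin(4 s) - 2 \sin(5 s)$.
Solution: Substitute $T = e^{2t}u$.
Then $T_t = e^{2t}(u_t + 2u)$, $T_{ss} = e^{2t}u_{ss}$; substituting and dividing by $e^{2t}$, the lower-order terms cancel: $u_t = u_{ss}$ (standard heat equation).
Data for $u$: $u(s,0) = T(s,0) = \sin(3 s) + 2 \sin(4 s) - 2 \sin(5 s)$. The boundary conditions carry over: $u(0,t) = u(\pi,t) = 0$.
Separating variables: $u = \sum c_n e^{-n^2t} \sin(ns)$. From $u(s,0) = \sin(3 s) + 2 \sin(4 s) - 2 \sin(5 s)$: $c_3=1, c_4=2, c_5=-2$.
So $u(s,t) = e^{-9 t} \sin(3 s) + 2 e^{-16 t} \sin(4 s) - 2 e^{-25 t} \sin(5 s)$, and $T(s,t) = e^{2t}u(s,t)$.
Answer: $T(s, t) = e^{-7 t} \sin(3 s) + 2 e^{-14 t} \sin(4 s) - 2 e^{-23 t} \sin(5 s)$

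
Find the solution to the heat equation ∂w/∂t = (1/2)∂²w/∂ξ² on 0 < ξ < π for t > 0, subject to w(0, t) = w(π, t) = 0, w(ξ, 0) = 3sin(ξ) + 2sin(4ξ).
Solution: Separating variables: w = Σ c_n exp(-n²t/2) sin(nξ). From w(ξ,0) = 3sin(ξ) + 2sin(4ξ): c_1=3, c_4=2.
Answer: w(ξ, t) = 2exp(-8t)sin(4ξ) + 3exp(-t/2)sin(ξ)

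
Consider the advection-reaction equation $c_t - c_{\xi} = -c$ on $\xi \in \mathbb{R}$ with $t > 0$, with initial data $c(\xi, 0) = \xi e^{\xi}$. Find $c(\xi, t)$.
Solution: Substitute $c = e^{\xi}u$.
Then $c_{\xi} = e^{\xi}(u_{\xi} + u)$, $c_t = e^{\xi}u_t$; substituting and dividing by $e^{\xi}$, the lower-order terms cancel: $u_t - u_{\xi} = 0$ (standard advection equation).
Data for $u$: $u(\xi,0) = e^{-\xi}c(\xi,0) = \xi$.
By characteristics ($d\xi/dt = -1$), $u(\xi,t) = f(\xi + t)$ with $f = u( \cdot , 0)$.
So $u(\xi,t) = t + \xi$, and $c(\xi,t) = e^{\xi}u(\xi,t)$.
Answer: $c(\xi, t) = \xi e^{\xi} + t e^{\xi}$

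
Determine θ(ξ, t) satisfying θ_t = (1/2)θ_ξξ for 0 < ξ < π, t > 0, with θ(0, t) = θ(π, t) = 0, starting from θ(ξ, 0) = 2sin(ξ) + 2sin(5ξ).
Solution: Separating variables: θ = Σ c_n exp(-n²t/2) sin(nξ). From θ(ξ,0) = 2sin(ξ) + 2sin(5ξ): c_1=2, c_5=2.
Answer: θ(ξ, t) = 2exp(-t/2)sin(ξ) + 2exp(-25t/2)sin(5ξ)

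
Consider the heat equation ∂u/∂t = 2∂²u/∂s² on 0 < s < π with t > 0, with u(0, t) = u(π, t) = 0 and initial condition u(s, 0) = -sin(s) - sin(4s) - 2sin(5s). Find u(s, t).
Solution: Separating variables: u = Σ c_n exp(-2n²t) sin(ns). From u(s,0) = -sin(s) - sin(4s) - 2sin(5s): c_1=-1, c_4=-1, c_5=-2.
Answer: u(s, t) = -exp(-2t)sin(s) - exp(-32t)sin(4s) - 2exp(-50t)sin(5s)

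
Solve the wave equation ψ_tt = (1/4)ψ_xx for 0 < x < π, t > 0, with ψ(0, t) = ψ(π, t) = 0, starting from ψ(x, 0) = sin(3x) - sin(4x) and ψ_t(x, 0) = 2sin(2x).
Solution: Separating variables: ψ = Σ [A_n cos(ω_n t) + B_n sin(ω_n t)] sin(nx), ω_n = n/2. From ICs (B_n = velocity coefficient / ω_n): A_3=1, A_4=-1, B_2=2.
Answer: ψ(x, t) = 2sin(t)sin(2x) + sin(3x)cos(3t/2) - sin(4x)cos(2t)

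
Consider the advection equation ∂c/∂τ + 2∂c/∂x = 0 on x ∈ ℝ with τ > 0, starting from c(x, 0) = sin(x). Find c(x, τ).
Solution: By characteristics (dx/dτ = 2), c(x,τ) = f(x - 2τ) with f = c(·, 0).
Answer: c(x, τ) = sin(x - 2τ)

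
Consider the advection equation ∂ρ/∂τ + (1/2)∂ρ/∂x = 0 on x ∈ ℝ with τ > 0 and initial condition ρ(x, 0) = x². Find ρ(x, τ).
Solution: By method of characteristics (waves move right with speed 1/2):
Along characteristics x - (1/2)τ = const, ρ is constant, so ρ(x,τ) = f(x - (1/2)τ) with f = ρ(·, 0).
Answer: ρ(x, τ) = x² - xτ + (1/4)τ²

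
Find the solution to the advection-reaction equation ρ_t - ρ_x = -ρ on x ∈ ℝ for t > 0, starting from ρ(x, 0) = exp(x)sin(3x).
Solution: Substitute ρ = exp(x)u.
Then ρ_x = exp(x)(u_x + u), ρ_t = exp(x)u_t; substituting and dividing by exp(x), the lower-order terms cancel: u_t - u_x = 0 (standard advection equation).
Data for u: u(x,0) = exp(-x)ρ(x,0) = sin(3x).
By characteristics (dx/dt = -1), u(x,t) = f(x + t) with f = u(·, 0).
So u(x,t) = sin(3t + 3x), and ρ(x,t) = exp(x)u(x,t).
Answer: ρ(x, t) = exp(x)sin(3t + 3x)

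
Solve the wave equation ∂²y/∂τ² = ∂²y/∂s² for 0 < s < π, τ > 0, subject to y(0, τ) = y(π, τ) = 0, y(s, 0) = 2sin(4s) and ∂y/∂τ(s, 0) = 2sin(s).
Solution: Separating variables: y = Σ [A_n cos(ω_n τ) + B_n sin(ω_n τ)] sin(ns), ω_n = n. From ICs (B_n = velocity coefficient / ω_n): A_4=2, B_1=2.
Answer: y(s, τ) = 2sin(s)sin(τ) + 2sin(4s)cos(4τ)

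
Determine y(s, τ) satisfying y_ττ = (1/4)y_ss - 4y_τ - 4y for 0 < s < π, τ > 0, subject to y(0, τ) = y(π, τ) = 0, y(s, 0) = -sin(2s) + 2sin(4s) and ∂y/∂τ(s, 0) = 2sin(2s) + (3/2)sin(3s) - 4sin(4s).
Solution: Substitute y = exp(-2τ)u, i.e. u = exp(2τ)y.
By the product rule, y_τ = exp(-2τ)(u_τ - 2u), y_ττ = exp(-2τ)(u_ττ - 4u_τ + 4u), y_ss = exp(-2τ)u_ss.
Substituting into the PDE and dividing by exp(-2τ): u_ττ - 4u_τ + 4u = (1/4)u_ss - 4(u_τ - 2u) - 4u.
The lower-order terms cancel, leaving the standard wave equation u_ττ = (1/4)u_ss.
Initial data for u: u(s,0) = y(s,0) = -sin(2s) + 2sin(4s); u_τ(s,0) = y_τ(s,0) + 2y(s,0) = (3/2)sin(3s). The boundary conditions carry over: u(0,τ) = u(π,τ) = 0.
Solve for u:
  Using separation of variables u = X(s)T(τ):
  Eigenfunctions: sin(ns), n = 1, 2, 3, ...
  General solution: u(s, τ) = Σ [A_n cos(n τ/2) + B_n sin(n τ/2)] sin(ns)
  From u(s,0) = -sin(2s) + 2sin(4s): A_2=-1, A_4=2. From u_τ(s,0) = (3/2)sin(3s), using u_τ(s,0) = Σ ω_n B_n sin(ns) with ω_n = n/2: B_3 = (3/2)/(3/2) = 1.
Hence u(s,τ) = -sin(2s)cos(τ) + sin(3s)sin(3τ/2) + 2sin(4s)cos(2τ).
Transform back: y(s,τ) = exp(-2τ)u(s,τ).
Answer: y(s, τ) = -exp(-2τ)sin(2s)cos(τ) + exp(-2τ)sin(3s)sin(3τ/2) + 2exp(-2τ)sin(4s)cos(2τ)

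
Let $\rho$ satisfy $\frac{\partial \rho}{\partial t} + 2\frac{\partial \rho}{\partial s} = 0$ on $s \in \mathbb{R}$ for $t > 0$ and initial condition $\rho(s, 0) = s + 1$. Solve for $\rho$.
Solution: By characteristics ($ds/dt = 2$), $\rho(s,t) = f(s - 2t)$ with $f = \rho( \cdot , 0)$.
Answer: $\rho(s, t) = s - 2 t + 1$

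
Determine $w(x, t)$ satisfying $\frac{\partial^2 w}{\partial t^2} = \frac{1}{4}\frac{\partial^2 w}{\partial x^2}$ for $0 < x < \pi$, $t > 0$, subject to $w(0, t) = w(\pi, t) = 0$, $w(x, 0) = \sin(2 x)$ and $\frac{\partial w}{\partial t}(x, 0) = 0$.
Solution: Using separation of variables $w = X(x)T(t)$:
Eigenfunctions: $\sin(nx)$, $n = 1, 2, 3, \ldots$
General solution: $w(x, t) = \sum [A_n \cos(n t/2) + B_n \sin(n t/2)] \sin(nx)$
From $w(x,0) = \sin(2 x)$: $A_2=1$. From $w_t(x,0) = 0$: all $B_n = 0$.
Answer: $w(x, t) = \sin(2 x) \cos(t)$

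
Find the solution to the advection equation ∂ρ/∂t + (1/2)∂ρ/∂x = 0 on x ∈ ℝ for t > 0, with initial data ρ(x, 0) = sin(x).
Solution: By characteristics (dx/dt = 1/2), ρ(x,t) = f(x - (1/2)t) with f = ρ(·, 0).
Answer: ρ(x, t) = -sin(t/2 - x)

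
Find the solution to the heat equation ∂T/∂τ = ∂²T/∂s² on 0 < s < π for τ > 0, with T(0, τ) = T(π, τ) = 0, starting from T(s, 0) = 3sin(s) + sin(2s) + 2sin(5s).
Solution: Separating variables: T = Σ c_n exp(-n²τ) sin(ns). From T(s,0) = 3sin(s) + sin(2s) + 2sin(5s): c_1=3, c_2=1, c_5=2.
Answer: T(s, τ) = 3exp(-τ)sin(s) + exp(-4τ)sin(2s) + 2exp(-25τ)sin(5s)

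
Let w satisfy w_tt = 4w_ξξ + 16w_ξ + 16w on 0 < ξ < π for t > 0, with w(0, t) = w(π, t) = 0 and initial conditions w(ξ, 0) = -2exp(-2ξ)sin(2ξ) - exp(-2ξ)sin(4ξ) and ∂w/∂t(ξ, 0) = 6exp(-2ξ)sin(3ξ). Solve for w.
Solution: Substitute w = exp(-2ξ)u, i.e. u = exp(2ξ)w.
By the product rule, w_ξ = exp(-2ξ)(u_ξ - 2u), w_ξξ = exp(-2ξ)(u_ξξ - 4u_ξ + 4u), w_tt = exp(-2ξ)u_tt.
Substituting into the PDE and dividing by exp(-2ξ): u_tt = 4(u_ξξ - 4u_ξ + 4u) + 16(u_ξ - 2u) + 16u.
The lower-order terms cancel, leaving the standard wave equation u_tt = 4u_ξξ.
Initial data for u: u(ξ,0) = exp(2ξ)w(ξ,0) = -2sin(2ξ) - sin(4ξ); u_t(ξ,0) = exp(2ξ)w_t(ξ,0) = 6sin(3ξ). The boundary conditions carry over: u(0,t) = u(π,t) = 0.
Solve for u:
  Using separation of variables u = X(ξ)T(t):
  Eigenfunctions: sin(nξ), n = 1, 2, 3, ...
  General solution: u(ξ, t) = Σ [A_n cos(2n t) + B_n sin(2n t)] sin(nξ)
  From u(ξ,0) = -2sin(2ξ) - sin(4ξ): A_2=-2, A_4=-1. From u_t(ξ,0) = 6sin(3ξ), using u_t(ξ,0) = Σ ω_n B_n sin(nξ) with ω_n = 2n: B_3 = 6/6 = 1.
Hence u(ξ,t) = sin(6t)sin(3ξ) - 2sin(2ξ)cos(4t) - sin(4ξ)cos(8t).
Transform back: w(ξ,t) = exp(-2ξ)u(ξ,t).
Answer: w(ξ, t) = exp(-2ξ)sin(6t)sin(3ξ) - 2exp(-2ξ)sin(2ξ)cos(4t) - exp(-2ξ)sin(4ξ)cos(8t)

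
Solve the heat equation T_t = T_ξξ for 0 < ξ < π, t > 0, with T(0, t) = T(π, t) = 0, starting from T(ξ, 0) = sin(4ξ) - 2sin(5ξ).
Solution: Separating variables: T = Σ c_n exp(-n²t) sin(nξ). From T(ξ,0) = sin(4ξ) - 2sin(5ξ): c_4=1, c_5=-2.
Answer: T(ξ, t) = exp(-16t)sin(4ξ) - 2exp(-25t)sin(5ξ)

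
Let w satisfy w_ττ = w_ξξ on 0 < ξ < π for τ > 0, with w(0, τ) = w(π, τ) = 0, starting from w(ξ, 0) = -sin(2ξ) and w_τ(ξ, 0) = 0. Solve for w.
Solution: Using separation of variables w = X(ξ)T(τ):
Eigenfunctions: sin(nξ), n = 1, 2, 3, ...
General solution: w(ξ, τ) = Σ [A_n cos(n τ) + B_n sin(n τ)] sin(nξ)
From w(ξ,0) = -sin(2ξ): A_2=-1. From w_τ(ξ,0) = 0: all B_n = 0.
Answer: w(ξ, τ) = -sin(2ξ)cos(2τ)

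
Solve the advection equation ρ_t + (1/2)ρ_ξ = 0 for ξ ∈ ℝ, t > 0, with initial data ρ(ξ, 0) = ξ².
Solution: By characteristics (dξ/dt = 1/2), ρ(ξ,t) = f(ξ - (1/2)t) with f = ρ(·, 0).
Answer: ρ(ξ, t) = (1/4)t² - tξ + ξ²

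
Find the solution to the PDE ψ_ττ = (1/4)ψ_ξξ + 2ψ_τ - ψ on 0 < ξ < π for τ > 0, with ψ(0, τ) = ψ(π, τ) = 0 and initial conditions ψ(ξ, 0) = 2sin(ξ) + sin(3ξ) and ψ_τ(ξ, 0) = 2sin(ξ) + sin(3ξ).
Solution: Substitute ψ = exp(τ)u.
Then ψ_τ = exp(τ)(u_τ + u), ψ_ττ = exp(τ)(u_ττ + 2u_τ + u), ψ_ξξ = exp(τ)u_ξξ; substituting and dividing by exp(τ), the lower-order terms cancel: u_ττ = (1/4)u_ξξ (standard wave equation).
Data for u: u(ξ,0) = ψ(ξ,0) = 2sin(ξ) + sin(3ξ); u_τ(ξ,0) = ψ_τ(ξ,0) - ψ(ξ,0) = 0. The boundary conditions carry over: u(0,τ) = u(π,τ) = 0.
Separating variables: u = Σ [A_n cos(ω_n τ) + B_n sin(ω_n τ)] sin(nξ), ω_n = n/2. From ICs: A_1=2, A_3=1.
So u(ξ,τ) = 2sin(ξ)cos(τ/2) + sin(3ξ)cos(3τ/2), and ψ(ξ,τ) = exp(τ)u(ξ,τ).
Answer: ψ(ξ, τ) = 2exp(τ)sin(ξ)cos(τ/2) + exp(τ)sin(3ξ)cos(3τ/2)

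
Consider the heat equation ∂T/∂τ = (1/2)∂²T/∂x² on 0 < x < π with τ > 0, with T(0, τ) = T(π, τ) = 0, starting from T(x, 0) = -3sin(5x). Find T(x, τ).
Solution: Separating variables: T = Σ c_n exp(-n²τ/2) sin(nx). From T(x,0) = -3sin(5x): c_5=-3.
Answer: T(x, τ) = -3exp(-25τ/2)sin(5x)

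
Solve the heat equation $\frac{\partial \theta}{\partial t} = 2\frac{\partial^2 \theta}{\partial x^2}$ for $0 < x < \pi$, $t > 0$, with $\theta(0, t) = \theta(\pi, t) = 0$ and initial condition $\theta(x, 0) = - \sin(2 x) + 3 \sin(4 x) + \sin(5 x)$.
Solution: Separating variables: $\theta = \sum c_n e^{-2n^2t} \sin(nx)$. From $\theta(x,0) = - \sin(2 x) + 3 \sin(4 x) + \sin(5 x)$: $c_2=-1, c_4=3, c_5=1$.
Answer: $\theta(x, t) = - e^{-8 t} \sin(2 x) + 3 e^{-32 t} \sin(4 x) + e^{-50 t} \sin(5 x)$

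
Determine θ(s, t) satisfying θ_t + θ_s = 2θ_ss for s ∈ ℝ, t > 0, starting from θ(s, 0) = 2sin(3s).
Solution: Moving frame: η = s - t, σ = t, θ = u(η,σ), so θ_t = u_σ - u_η and θ_ss = u_ηη.
Hence θ_t + θ_s = u_σ and the PDE becomes the heat equation u_σ = 2u_ηη on η ∈ ℝ.
Initial data: u(η,0) = θ(η,0) = 2sin(3η). Each mode sin(nη) decays as exp(-2n²σ) on ℝ, so u(η,σ) = Σ c_n exp(-2n²σ) sin(nη) with c_3=2: u(η,σ) = 2exp(-18σ)sin(3η).
Substituting back: θ(s,t) = u(s - t, t).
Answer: θ(s, t) = 2exp(-18t)sin(3s - 3t)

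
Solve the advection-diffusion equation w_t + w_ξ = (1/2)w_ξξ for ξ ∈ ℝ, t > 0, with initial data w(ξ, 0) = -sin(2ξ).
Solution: Moving frame: η = ξ - t, σ = t, w = u(η,σ), so w_t = u_σ - u_η and w_ξξ = u_ηη.
Hence w_t + w_ξ = u_σ and the PDE becomes the heat equation u_σ = (1/2)u_ηη on η ∈ ℝ.
Initial data: u(η,0) = w(η,0) = -sin(2η). Each mode sin(nη) decays as exp(-n²σ/2) on ℝ, so u(η,σ) = Σ c_n exp(-n²σ/2) sin(nη) with c_2=-1: u(η,σ) = -exp(-2σ)sin(2η).
Substituting back: w(ξ,t) = u(ξ - t, t).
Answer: w(ξ, t) = exp(-2t)sin(2t - 2ξ)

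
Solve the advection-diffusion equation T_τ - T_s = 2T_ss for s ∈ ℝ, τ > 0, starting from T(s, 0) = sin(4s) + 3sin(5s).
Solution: Change to a moving frame: let η = s + τ, σ = τ and write T(s,τ) = u(η,σ).
By the chain rule T_τ = u_σ + u_η, T_s = u_η, T_ss = u_ηη.
Then T_τ - T_s = u_σ: the advection term cancels and the PDE becomes the heat equation u_σ = 2u_ηη on η ∈ ℝ.
Initial data: u(η,0) = T(η,0) = sin(4η) + 3sin(5η).
On η ∈ ℝ each mode satisfies (sin(nη))″ = -n² sin(nη), so exp(-2n²σ) sin(nη) solves the heat equation; by superposition u(η,σ) = Σ c_n exp(-2n²σ) sin(nη).
Reading off the coefficients: c_4=1, c_5=3, so u(η,σ) = exp(-32σ)sin(4η) + 3exp(-50σ)sin(5η).
Substituting back η = s + τ, σ = τ: T(s,τ) = u(s + τ, τ).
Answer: T(s, τ) = exp(-32τ)sin(4s + 4τ) + 3exp(-50τ)sin(5s + 5τ)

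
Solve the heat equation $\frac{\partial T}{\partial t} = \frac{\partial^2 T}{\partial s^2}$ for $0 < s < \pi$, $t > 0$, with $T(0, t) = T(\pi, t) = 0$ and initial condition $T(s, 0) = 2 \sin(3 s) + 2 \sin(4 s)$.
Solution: Separating variables: $T = \sum c_n e^{-n^2t} \sin(ns)$. From $T(s,0) = 2 \sin(3 s) + 2 \sin(4 s)$: $c_3=2, c_4=2$.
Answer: $T(s, t) = 2 e^{-9 t} \sin(3 s) + 2 e^{-16 t} \sin(4 s)$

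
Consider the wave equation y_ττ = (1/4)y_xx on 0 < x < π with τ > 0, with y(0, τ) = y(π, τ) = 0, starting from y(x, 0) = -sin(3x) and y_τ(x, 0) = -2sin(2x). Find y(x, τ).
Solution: Using separation of variables y = X(x)T(τ):
Eigenfunctions: sin(nx), n = 1, 2, 3, ...
General solution: y(x, τ) = Σ [A_n cos(n τ/2) + B_n sin(n τ/2)] sin(nx)
From y(x,0) = -sin(3x): A_3=-1. From y_τ(x,0) = -2sin(2x), using y_τ(x,0) = Σ ω_n B_n sin(nx) with ω_n = n/2: B_2 = (-2)/1 = -2.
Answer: y(x, τ) = -2sin(2x)sin(τ) - sin(3x)cos(3τ/2)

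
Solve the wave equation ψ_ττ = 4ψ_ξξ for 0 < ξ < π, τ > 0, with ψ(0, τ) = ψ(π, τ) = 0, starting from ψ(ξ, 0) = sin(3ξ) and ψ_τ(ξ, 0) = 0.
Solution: Separating variables: ψ = Σ [A_n cos(ω_n τ) + B_n sin(ω_n τ)] sin(nξ), ω_n = 2n. From ICs: A_3=1.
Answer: ψ(ξ, τ) = sin(3ξ)cos(6τ)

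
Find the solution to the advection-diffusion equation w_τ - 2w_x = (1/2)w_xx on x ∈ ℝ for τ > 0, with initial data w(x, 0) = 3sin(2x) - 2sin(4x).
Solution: Moving frame: η = x + 2τ, σ = τ, w = u(η,σ), so w_τ = u_σ + 2u_η and w_xx = u_ηη.
Hence w_τ - 2w_x = u_σ and the PDE becomes the heat equation u_σ = (1/2)u_ηη on η ∈ ℝ.
Initial data: u(η,0) = w(η,0) = 3sin(2η) - 2sin(4η). Each mode sin(nη) decays as exp(-n²σ/2) on ℝ, so u(η,σ) = Σ c_n exp(-n²σ/2) sin(nη) with c_2=3, c_4=-2: u(η,σ) = 3exp(-2σ)sin(2η) - 2exp(-8σ)sin(4η).
Substituting back: w(x,τ) = u(x + 2τ, τ).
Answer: w(x, τ) = 3exp(-2τ)sin(2x + 4τ) - 2exp(-8τ)sin(4x + 8τ)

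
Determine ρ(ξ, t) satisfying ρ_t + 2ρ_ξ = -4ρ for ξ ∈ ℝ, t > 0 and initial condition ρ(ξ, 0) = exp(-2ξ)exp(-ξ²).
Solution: Substitute ρ = exp(-2ξ)u.
Then ρ_ξ = exp(-2ξ)(u_ξ - 2u), ρ_t = exp(-2ξ)u_t; substituting and dividing by exp(-2ξ), the lower-order terms cancel: u_t + 2u_ξ = 0 (standard advection equation).
Data for u: u(ξ,0) = exp(2ξ)ρ(ξ,0) = exp(-ξ²).
By characteristics (dξ/dt = 2), u(ξ,t) = f(ξ - 2t) with f = u(·, 0).
So u(ξ,t) = exp(-(-2t + ξ)²), and ρ(ξ,t) = exp(-2ξ)u(ξ,t).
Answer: ρ(ξ, t) = exp(-2ξ)exp(-(-2t + ξ)²)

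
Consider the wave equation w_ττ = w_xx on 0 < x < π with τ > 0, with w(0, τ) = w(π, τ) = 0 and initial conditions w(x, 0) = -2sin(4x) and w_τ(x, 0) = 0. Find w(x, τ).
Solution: Separating variables: w = Σ [A_n cos(ω_n τ) + B_n sin(ω_n τ)] sin(nx), ω_n = n. From ICs: A_4=-2.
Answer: w(x, τ) = -2sin(4x)cos(4τ)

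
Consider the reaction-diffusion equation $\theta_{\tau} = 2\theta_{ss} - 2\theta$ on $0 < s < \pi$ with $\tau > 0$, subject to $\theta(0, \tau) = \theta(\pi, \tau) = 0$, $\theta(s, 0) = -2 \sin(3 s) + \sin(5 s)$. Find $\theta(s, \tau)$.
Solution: Substitute $\theta = e^{-2\tau}u$.
Then $\theta_{\tau} = e^{-2\tau}(u_{\tau} - 2u)$, $\theta_{ss} = e^{-2\tau}u_{ss}$; substituting and dividing by $e^{-2\tau}$, the lower-order terms cancel: $u_{\tau} = 2u_{ss}$ (standard heat equation).
Data for $u$: $u(s,0) = \theta(s,0) = -2 \sin(3 s) + \sin(5 s)$. The boundary conditions carry over: $u(0,\tau) = u(\pi,\tau) = 0$.
Separating variables: $u = \sum c_n e^{-2n^2\tau} \sin(ns)$. From $u(s,0) = -2 \sin(3 s) + \sin(5 s)$: $c_3=-2, c_5=1$.
So $u(s,\tau) = -2 e^{-18 \tau} \sin(3 s) + e^{-50 \tau} \sin(5 s)$, and $\theta(s,\tau) = e^{-2\tau}u(s,\tau)$.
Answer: $\theta(s, \tau) = -2 e^{-20 \tau} \sin(3 s) + e^{-52 \tau} \sin(5 s)$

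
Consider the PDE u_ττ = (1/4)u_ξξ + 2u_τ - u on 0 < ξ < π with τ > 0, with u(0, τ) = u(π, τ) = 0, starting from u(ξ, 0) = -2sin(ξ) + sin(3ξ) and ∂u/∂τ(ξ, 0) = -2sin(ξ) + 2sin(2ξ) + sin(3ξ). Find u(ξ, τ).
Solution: Substitute u = exp(τ)w, i.e. w = exp(-τ)u.
By the product rule, u_τ = exp(τ)(w_τ + w), u_ττ = exp(τ)(w_ττ + 2w_τ + w), u_ξξ = exp(τ)w_ξξ.
Substituting into the PDE and dividing by exp(τ): w_ττ + 2w_τ + w = (1/4)w_ξξ + 2(w_τ + w) - w.
The lower-order terms cancel, leaving the standard wave equation w_ττ = (1/4)w_ξξ.
Initial data for w: w(ξ,0) = u(ξ,0) = -2sin(ξ) + sin(3ξ); w_τ(ξ,0) = u_τ(ξ,0) - u(ξ,0) = 2sin(2ξ). The boundary conditions carry over: w(0,τ) = w(π,τ) = 0.
Solve for w:
  Using separation of variables w = X(ξ)T(τ):
  Eigenfunctions: sin(nξ), n = 1, 2, 3, ...
  General solution: w(ξ, τ) = Σ [A_n cos(n τ/2) + B_n sin(n τ/2)] sin(nξ)
  From w(ξ,0) = -2sin(ξ) + sin(3ξ): A_1=-2, A_3=1. From w_τ(ξ,0) = 2sin(2ξ), using w_τ(ξ,0) = Σ ω_n B_n sin(nξ) with ω_n = n/2: B_2 = 2/1 = 2.
Hence w(ξ,τ) = -2sin(ξ)cos(τ/2) + 2sin(2ξ)sin(τ) + sin(3ξ)cos(3τ/2).
Transform back: u(ξ,τ) = exp(τ)w(ξ,τ).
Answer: u(ξ, τ) = -2exp(τ)sin(ξ)cos(τ/2) + 2exp(τ)sin(2ξ)sin(τ) + exp(τ)sin(3ξ)cos(3τ/2)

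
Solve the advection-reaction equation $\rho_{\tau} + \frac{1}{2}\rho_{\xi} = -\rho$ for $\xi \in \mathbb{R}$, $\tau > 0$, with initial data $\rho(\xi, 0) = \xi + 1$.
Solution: Substitute $\rho = e^{-\tau}u$, i.e. $u = e^{\tau}\rho$.
By the product rule, $\rho_{\tau} = e^{-\tau}(u_{\tau} - u)$, $\rho_{\xi} = e^{-\tau}u_{\xi}$.
Substituting into the PDE and dividing by $e^{-\tau}$: $u_{\tau} - u + \frac{1}{2}u_{\xi} = -u$.
The lower-order terms cancel, leaving the standard advection equation $u_{\tau} + \frac{1}{2}u_{\xi} = 0$.
Initial data for $u$: $u(\xi,0) = \rho(\xi,0) = \xi + 1$.
Solve for $u$:
  By method of characteristics (waves move right with speed 1/2):
  Along characteristics $\xi - \frac{1}{2}\tau =$ const, $u$ is constant, so $u(\xi,\tau) = f(\xi - \frac{1}{2}\tau)$ with $f = u( \cdot , 0)$.
Hence $u(\xi,\tau) = \xi - \frac{1}{2} \tau + 1$.
Transform back: $\rho(\xi,\tau) = e^{-\tau}u(\xi,\tau)$.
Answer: $\rho(\xi, \tau) = -\frac{1}{2} \tau e^{-\tau} + \xi e^{-\tau} + e^{-\tau}$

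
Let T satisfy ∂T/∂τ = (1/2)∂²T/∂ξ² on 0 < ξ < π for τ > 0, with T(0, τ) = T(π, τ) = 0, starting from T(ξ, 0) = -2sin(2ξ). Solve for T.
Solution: Separating variables: T = Σ c_n exp(-n²τ/2) sin(nξ). From T(ξ,0) = -2sin(2ξ): c_2=-2.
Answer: T(ξ, τ) = -2exp(-2τ)sin(2ξ)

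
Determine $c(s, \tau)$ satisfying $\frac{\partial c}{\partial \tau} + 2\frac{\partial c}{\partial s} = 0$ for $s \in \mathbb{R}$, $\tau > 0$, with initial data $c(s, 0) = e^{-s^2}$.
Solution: By method of characteristics (waves move right with speed 2):
Along characteristics $s - 2\tau =$ const, $c$ is constant, so $c(s,\tau) = f(s - 2\tau)$ with $f = c( \cdot , 0)$.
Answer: $c(s, \tau) = e^{-(-2 \tau + s)^2}$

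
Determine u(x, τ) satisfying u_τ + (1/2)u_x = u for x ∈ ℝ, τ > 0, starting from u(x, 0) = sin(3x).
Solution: Substitute u = exp(τ)w.
Then u_τ = exp(τ)(w_τ + w), u_x = exp(τ)w_x; substituting and dividing by exp(τ), the lower-order terms cancel: w_τ + (1/2)w_x = 0 (standard advection equation).
Data for w: w(x,0) = u(x,0) = sin(3x).
By characteristics (dx/dτ = 1/2), w(x,τ) = f(x - (1/2)τ) with f = w(·, 0).
So w(x,τ) = sin(3x - 3τ/2), and u(x,τ) = exp(τ)w(x,τ).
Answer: u(x, τ) = exp(τ)sin(3x - 3τ/2)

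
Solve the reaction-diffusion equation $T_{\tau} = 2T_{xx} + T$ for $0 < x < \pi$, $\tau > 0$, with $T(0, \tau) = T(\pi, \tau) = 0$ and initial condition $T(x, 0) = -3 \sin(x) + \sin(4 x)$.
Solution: Substitute $T = e^{\tau}u$.
Then $T_{\tau} = e^{\tau}(u_{\tau} + u)$, $T_{xx} = e^{\tau}u_{xx}$; substituting and dividing by $e^{\tau}$, the lower-order terms cancel: $u_{\tau} = 2u_{xx}$ (standard heat equation).
Data for $u$: $u(x,0) = T(x,0) = -3 \sin(x) + \sin(4 x)$. The boundary conditions carry over: $u(0,\tau) = u(\pi,\tau) = 0$.
Separating variables: $u = \sum c_n e^{-2n^2\tau} \sin(nx)$. From $u(x,0) = -3 \sin(x) + \sin(4 x)$: $c_1=-3, c_4=1$.
So $u(x,\tau) = -3 e^{-2 \tau} \sin(x) + e^{-32 \tau} \sin(4 x)$, and $T(x,\tau) = e^{\tau}u(x,\tau)$.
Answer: $T(x, \tau) = -3 e^{-\tau} \sin(x) + e^{-31 \tau} \sin(4 x)$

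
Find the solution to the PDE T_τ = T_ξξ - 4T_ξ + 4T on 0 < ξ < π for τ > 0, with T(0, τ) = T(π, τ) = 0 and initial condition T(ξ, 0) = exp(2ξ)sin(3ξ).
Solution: Substitute T = exp(2ξ)u, i.e. u = exp(-2ξ)T.
By the product rule, T_ξ = exp(2ξ)(u_ξ + 2u), T_ξξ = exp(2ξ)(u_ξξ + 4u_ξ + 4u), T_τ = exp(2ξ)u_τ.
Substituting into the PDE and dividing by exp(2ξ): u_τ = (u_ξξ + 4u_ξ + 4u) - 4(u_ξ + 2u) + 4u.
The lower-order terms cancel, leaving the standard heat equation u_τ = u_ξξ.
Initial data for u: u(ξ,0) = exp(-2ξ)T(ξ,0) = sin(3ξ). The boundary conditions carry over: u(0,τ) = u(π,τ) = 0.
Solve for u:
  Using separation of variables u = X(ξ)G(τ):
  Eigenfunctions: sin(nξ), n = 1, 2, 3, ...
  General solution: u(ξ, τ) = Σ c_n sin(nξ) exp(-n² τ)
  Matching u(ξ,0) = sin(3ξ) term by term: c_3=1.
Hence u(ξ,τ) = exp(-9τ)sin(3ξ).
Transform back: T(ξ,τ) = exp(2ξ)u(ξ,τ).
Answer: T(ξ, τ) = exp(2ξ)exp(-9τ)sin(3ξ)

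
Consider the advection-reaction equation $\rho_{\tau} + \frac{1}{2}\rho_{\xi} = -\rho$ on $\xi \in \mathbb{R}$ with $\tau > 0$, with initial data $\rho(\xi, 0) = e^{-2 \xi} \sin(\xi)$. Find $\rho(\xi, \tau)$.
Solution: Substitute $\rho = e^{-2\xi}u$, i.e. $u = e^{2\xi}\rho$.
By the product rule, $\rho_{\xi} = e^{-2\xi}(u_{\xi} - 2u)$, $\rho_{\tau} = e^{-2\xi}u_{\tau}$.
Substituting into the PDE and dividing by $e^{-2\xi}$: $u_{\tau} + \frac{1}{2}(u_{\xi} - 2u) = -u$.
The lower-order terms cancel, leaving the standard advection equation $u_{\tau} + \frac{1}{2}u_{\xi} = 0$.
Initial data for $u$: $u(\xi,0) = e^{2\xi}\rho(\xi,0) = \sin(\xi)$.
Solve for $u$:
  By method of characteristics (waves move right with speed 1/2):
  Along characteristics $\xi - \frac{1}{2}\tau =$ const, $u$ is constant, so $u(\xi,\tau) = f(\xi - \frac{1}{2}\tau)$ with $f = u( \cdot , 0)$.
Hence $u(\xi,\tau) = \sin(\xi - \tau/2)$.
Transform back: $\rho(\xi,\tau) = e^{-2\xi}u(\xi,\tau)$.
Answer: $\rho(\xi, \tau) = - e^{-2 \xi} \sin(\tau/2 - \xi)$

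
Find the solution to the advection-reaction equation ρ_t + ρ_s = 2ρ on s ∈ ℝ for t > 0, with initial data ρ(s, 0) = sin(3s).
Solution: Substitute ρ = exp(2t)u.
Then ρ_t = exp(2t)(u_t + 2u), ρ_s = exp(2t)u_s; substituting and dividing by exp(2t), the lower-order terms cancel: u_t + u_s = 0 (standard advection equation).
Data for u: u(s,0) = ρ(s,0) = sin(3s).
By characteristics (ds/dt = 1), u(s,t) = f(s - t) with f = u(·, 0).
So u(s,t) = sin(3s - 3t), and ρ(s,t) = exp(2t)u(s,t).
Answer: ρ(s, t) = exp(2t)sin(3s - 3t)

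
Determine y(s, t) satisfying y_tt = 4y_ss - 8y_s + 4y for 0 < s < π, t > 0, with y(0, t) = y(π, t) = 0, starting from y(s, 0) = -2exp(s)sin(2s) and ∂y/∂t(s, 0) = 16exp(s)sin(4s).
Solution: Substitute y = exp(s)u, i.e. u = exp(-s)y.
By the product rule, y_s = exp(s)(u_s + u), y_ss = exp(s)(u_ss + 2u_s + u), y_tt = exp(s)u_tt.
Substituting into the PDE and dividing by exp(s): u_tt = 4(u_ss + 2u_s + u) - 8(u_s + u) + 4u.
The lower-order terms cancel, leaving the standard wave equation u_tt = 4u_ss.
Initial data for u: u(s,0) = exp(-s)y(s,0) = -2sin(2s); u_t(s,0) = exp(-s)y_t(s,0) = 16sin(4s). The boundary conditions carry over: u(0,t) = u(π,t) = 0.
Solve for u:
  Using separation of variables u = X(s)T(t):
  Eigenfunctions: sin(ns), n = 1, 2, 3, ...
  General solution: u(s, t) = Σ [A_n cos(2n t) + B_n sin(2n t)] sin(ns)
  From u(s,0) = -2sin(2s): A_2=-2. From u_t(s,0) = 16sin(4s), using u_t(s,0) = Σ ω_n B_n sin(ns) with ω_n = 2n: B_4 = 16/8 = 2.
Hence u(s,t) = -2sin(2s)cos(4t) + 2sin(4s)sin(8t).
Transform back: y(s,t) = exp(s)u(s,t).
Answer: y(s, t) = -2exp(s)sin(2s)cos(4t) + 2exp(s)sin(4s)sin(8t)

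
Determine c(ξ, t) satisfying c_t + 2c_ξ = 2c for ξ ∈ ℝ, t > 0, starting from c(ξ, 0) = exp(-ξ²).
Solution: Substitute c = exp(2t)u.
Then c_t = exp(2t)(u_t + 2u), c_ξ = exp(2t)u_ξ; substituting and dividing by exp(2t), the lower-order terms cancel: u_t + 2u_ξ = 0 (standard advection equation).
Data for u: u(ξ,0) = c(ξ,0) = exp(-ξ²).
By characteristics (dξ/dt = 2), u(ξ,t) = f(ξ - 2t) with f = u(·, 0).
So u(ξ,t) = exp(-(-2t + ξ)²), and c(ξ,t) = exp(2t)u(ξ,t).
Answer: c(ξ, t) = exp(2t)exp(-(-2t + ξ)²)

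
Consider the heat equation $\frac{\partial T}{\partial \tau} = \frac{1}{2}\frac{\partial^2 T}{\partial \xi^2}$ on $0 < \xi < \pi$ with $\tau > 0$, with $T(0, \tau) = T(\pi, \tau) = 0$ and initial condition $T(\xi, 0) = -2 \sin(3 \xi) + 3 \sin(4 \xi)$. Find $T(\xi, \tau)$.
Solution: Separating variables: $T = \sum c_n e^{-n^2\tau/2} \sin(n\xi)$. From $T(\xi,0) = -2 \sin(3 \xi) + 3 \sin(4 \xi)$: $c_3=-2, c_4=3$.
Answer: $T(\xi, \tau) = 3 e^{-8 \tau} \sin(4 \xi) - 2 e^{-9 \tau/2} \sin(3 \xi)$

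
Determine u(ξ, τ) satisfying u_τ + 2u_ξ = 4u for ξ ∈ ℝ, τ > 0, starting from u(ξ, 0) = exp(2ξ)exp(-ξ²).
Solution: Substitute u = exp(2ξ)w.
Then u_ξ = exp(2ξ)(w_ξ + 2w), u_τ = exp(2ξ)w_τ; substituting and dividing by exp(2ξ), the lower-order terms cancel: w_τ + 2w_ξ = 0 (standard advection equation).
Data for w: w(ξ,0) = exp(-2ξ)u(ξ,0) = exp(-ξ²).
By characteristics (dξ/dτ = 2), w(ξ,τ) = f(ξ - 2τ) with f = w(·, 0).
So w(ξ,τ) = exp(-(ξ - 2τ)²), and u(ξ,τ) = exp(2ξ)w(ξ,τ).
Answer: u(ξ, τ) = exp(2ξ)exp(-(ξ - 2τ)²)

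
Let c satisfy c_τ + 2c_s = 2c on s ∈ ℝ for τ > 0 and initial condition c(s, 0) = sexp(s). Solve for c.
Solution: Substitute c = exp(s)u, i.e. u = exp(-s)c.
By the product rule, c_s = exp(s)(u_s + u), c_τ = exp(s)u_τ.
Substituting into the PDE and dividing by exp(s): u_τ + 2(u_s + u) = 2u.
The lower-order terms cancel, leaving the standard advection equation u_τ + 2u_s = 0.
Initial data for u: u(s,0) = exp(-s)c(s,0) = s.
Solve for u:
  By method of characteristics (waves move right with speed 2):
  Along characteristics s - 2τ = const, u is constant, so u(s,τ) = f(s - 2τ) with f = u(·, 0).
Hence u(s,τ) = s - 2τ.
Transform back: c(s,τ) = exp(s)u(s,τ).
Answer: c(s, τ) = sexp(s) - 2τexp(s)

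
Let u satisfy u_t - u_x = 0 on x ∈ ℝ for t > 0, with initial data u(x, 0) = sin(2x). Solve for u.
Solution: By characteristics (dx/dt = -1), u(x,t) = f(x + t) with f = u(·, 0).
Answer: u(x, t) = sin(2t + 2x)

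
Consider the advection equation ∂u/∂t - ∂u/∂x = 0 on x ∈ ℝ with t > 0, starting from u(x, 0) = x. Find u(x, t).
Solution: By characteristics (dx/dt = -1), u(x,t) = f(x + t) with f = u(·, 0).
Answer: u(x, t) = t + x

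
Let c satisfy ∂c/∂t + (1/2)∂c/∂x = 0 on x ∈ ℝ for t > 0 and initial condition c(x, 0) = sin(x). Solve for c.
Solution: By characteristics (dx/dt = 1/2), c(x,t) = f(x - (1/2)t) with f = c(·, 0).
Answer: c(x, t) = -sin(t/2 - x)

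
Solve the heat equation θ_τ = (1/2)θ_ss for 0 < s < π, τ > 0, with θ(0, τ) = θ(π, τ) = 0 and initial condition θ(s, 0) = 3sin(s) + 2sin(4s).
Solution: Using separation of variables θ = X(s)G(τ):
Eigenfunctions: sin(ns), n = 1, 2, 3, ...
General solution: θ(s, τ) = Σ c_n sin(ns) exp(-n² τ/2)
Matching θ(s,0) = 3sin(s) + 2sin(4s) term by term: c_1=3, c_4=2.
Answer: θ(s, τ) = 2exp(-8τ)sin(4s) + 3exp(-τ/2)sin(s)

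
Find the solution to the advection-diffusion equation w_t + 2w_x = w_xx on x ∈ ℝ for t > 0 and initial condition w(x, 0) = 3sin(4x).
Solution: Change to a moving frame: let η = x - 2t, σ = t and write w(x,t) = u(η,σ).
By the chain rule w_t = u_σ - 2u_η, w_x = u_η, w_xx = u_ηη.
Then w_t + 2w_x = u_σ: the advection term cancels and the PDE becomes the heat equation u_σ = u_ηη on η ∈ ℝ.
Initial data: u(η,0) = w(η,0) = 3sin(4η).
On η ∈ ℝ each mode satisfies (sin(nη))″ = -n² sin(nη), so exp(-n²σ) sin(nη) solves the heat equation; by superposition u(η,σ) = Σ c_n exp(-n²σ) sin(nη).
Reading off the coefficients: c_4=3, so u(η,σ) = 3exp(-16σ)sin(4η).
Substituting back η = x - 2t, σ = t: w(x,t) = u(x - 2t, t).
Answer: w(x, t) = -3exp(-16t)sin(8t - 4x)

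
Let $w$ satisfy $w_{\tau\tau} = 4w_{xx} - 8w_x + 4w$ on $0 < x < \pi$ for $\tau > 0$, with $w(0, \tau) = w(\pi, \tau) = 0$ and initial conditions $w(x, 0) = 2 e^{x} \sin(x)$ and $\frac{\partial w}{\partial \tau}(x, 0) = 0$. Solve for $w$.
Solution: Substitute $w = e^{x}u$, i.e. $u = e^{-x}w$.
By the product rule, $w_x = e^{x}(u_x + u)$, $w_{xx} = e^{x}(u_{xx} + 2u_x + u)$, $w_{\tau\tau} = e^{x}u_{\tau\tau}$.
Substituting into the PDE and dividing by $e^{x}$: $u_{\tau\tau} = 4(u_{xx} + 2u_x + u) - 8(u_x + u) + 4u$.
The lower-order terms cancel, leaving the standard wave equation $u_{\tau\tau} = 4u_{xx}$.
Initial data for $u$: $u(x,0) = e^{-x}w(x,0) = 2 \sin(x)$; $u_{\tau}(x,0) = e^{-x}w_{\tau}(x,0) = 0$. The boundary conditions carry over: $u(0,\tau) = u(\pi,\tau) = 0$.
Solve for $u$:
  Using separation of variables $u = X(x)T(\tau)$:
  Eigenfunctions: $\sin(nx)$, $n = 1, 2, 3, \ldots$
  General solution: $u(x, \tau) = \sum [A_n \cos(2n \tau) + B_n \sin(2n \tau)] \sin(nx)$
  From $u(x,0) = 2 \sin(x)$: $A_1=2$. From $u_{\tau}(x,0) = 0$: all $B_n = 0$.
Hence $u(x,\tau) = 2 \sin(x) \cos(2 \tau)$.
Transform back: $w(x,\tau) = e^{x}u(x,\tau)$.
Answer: $w(x, \tau) = 2 e^{x} \sin(x) \cos(2 \tau)$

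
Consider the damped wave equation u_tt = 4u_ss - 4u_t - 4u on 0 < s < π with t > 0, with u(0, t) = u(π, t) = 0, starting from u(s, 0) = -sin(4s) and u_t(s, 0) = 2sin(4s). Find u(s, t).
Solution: Substitute u = exp(-2t)w.
Then u_t = exp(-2t)(w_t - 2w), u_tt = exp(-2t)(w_tt - 4w_t + 4w), u_ss = exp(-2t)w_ss; substituting and dividing by exp(-2t), the lower-order terms cancel: w_tt = 4w_ss (standard wave equation).
Data for w: w(s,0) = u(s,0) = -sin(4s); w_t(s,0) = u_t(s,0) + 2u(s,0) = 0. The boundary conditions carry over: w(0,t) = w(π,t) = 0.
Separating variables: w = Σ [A_n cos(ω_n t) + B_n sin(ω_n t)] sin(ns), ω_n = 2n. From ICs: A_4=-1.
So w(s,t) = -sin(4s)cos(8t), and u(s,t) = exp(-2t)w(s,t).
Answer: u(s, t) = -exp(-2t)sin(4s)cos(8t)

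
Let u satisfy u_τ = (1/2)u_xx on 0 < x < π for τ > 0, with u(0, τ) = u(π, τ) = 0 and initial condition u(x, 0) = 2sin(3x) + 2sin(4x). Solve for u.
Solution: Separating variables: u = Σ c_n exp(-n²τ/2) sin(nx). From u(x,0) = 2sin(3x) + 2sin(4x): c_3=2, c_4=2.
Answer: u(x, τ) = 2exp(-8τ)sin(4x) + 2exp(-9τ/2)sin(3x)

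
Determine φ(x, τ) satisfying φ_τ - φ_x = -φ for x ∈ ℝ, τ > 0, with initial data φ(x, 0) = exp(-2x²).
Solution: Substitute φ = exp(-τ)u, i.e. u = exp(τ)φ.
By the product rule, φ_τ = exp(-τ)(u_τ - u), φ_x = exp(-τ)u_x.
Substituting into the PDE and dividing by exp(-τ): u_τ - u - u_x = -u.
The lower-order terms cancel, leaving the standard advection equation u_τ - u_x = 0.
Initial data for u: u(x,0) = φ(x,0) = exp(-2x²).
Solve for u:
  By method of characteristics (waves move left with speed 1):
  Along characteristics x + τ = const, u is constant, so u(x,τ) = f(x + τ) with f = u(·, 0).
Hence u(x,τ) = exp(-2(x + τ)²).
Transform back: φ(x,τ) = exp(-τ)u(x,τ).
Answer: φ(x, τ) = exp(-τ)exp(-2(x + τ)²)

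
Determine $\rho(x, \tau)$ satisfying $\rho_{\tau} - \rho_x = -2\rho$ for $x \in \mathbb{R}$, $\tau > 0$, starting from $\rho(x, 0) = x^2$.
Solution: Substitute $\rho = e^{-2\tau}u$, i.e. $u = e^{2\tau}\rho$.
By the product rule, $\rho_{\tau} = e^{-2\tau}(u_{\tau} - 2u)$, $\rho_x = e^{-2\tau}u_x$.
Substituting into the PDE and dividing by $e^{-2\tau}$: $u_{\tau} - 2u - u_x = -2u$.
The lower-order terms cancel, leaving the standard advection equation $u_{\tau} - u_x = 0$.
Initial data for $u$: $u(x,0) = \rho(x,0) = x^2$.
Solve for $u$:
  By method of characteristics (waves move left with speed 1):
  Along characteristics $x + \tau =$ const, $u$ is constant, so $u(x,\tau) = f(x + \tau)$ with $f = u( \cdot , 0)$.
Hence $u(x,\tau) = x^2 + 2 x \tau + \tau^2$.
Transform back: $\rho(x,\tau) = e^{-2\tau}u(x,\tau)$.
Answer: $\rho(x, \tau) = \tau^2 e^{-2 \tau} + 2 \tau x e^{-2 \tau} + x^2 e^{-2 \tau}$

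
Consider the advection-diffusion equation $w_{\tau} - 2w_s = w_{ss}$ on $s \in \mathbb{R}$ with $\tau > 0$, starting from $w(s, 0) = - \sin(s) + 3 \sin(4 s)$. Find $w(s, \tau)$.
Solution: Moving frame: $\eta = s + 2\tau$, $\sigma = \tau$, $w = u(\eta,\sigma)$, so $w_{\tau} = u_{\sigma} + 2u_{\eta}$ and $w_{ss} = u_{\eta\eta}$.
Hence $w_{\tau} - 2w_s = u_{\sigma}$ and the PDE becomes the heat equation $u_{\sigma} = u_{\eta\eta}$ on $\eta \in \mathbb{R}$.
Initial data: $u(\eta,0) = w(\eta,0) = - \sin(\eta) + 3 \sin(4 \eta)$. Each mode $\sin(n\eta)$ decays as $e^{-n^2\sigma}$ on $\mathbb{R}$, so $u(\eta,\sigma) = \sum c_n e^{-n^2\sigma} \sin(n\eta)$ with $c_1=-1, c_4=3$: $u(\eta,\sigma) = - e^{-\sigma} \sin(\eta) + 3 e^{-16 \sigma} \sin(4 \eta)$.
Substituting back: $w(s,\tau) = u(s + 2\tau, \tau)$.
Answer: $w(s, \tau) = - e^{-\tau} \sin(2 \tau + s) + 3 e^{-16 \tau} \sin(8 \tau + 4 s)$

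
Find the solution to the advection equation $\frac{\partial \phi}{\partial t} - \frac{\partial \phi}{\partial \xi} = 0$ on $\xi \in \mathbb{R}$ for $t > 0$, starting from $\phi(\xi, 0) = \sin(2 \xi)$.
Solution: By method of characteristics (waves move left with speed 1):
Along characteristics $\xi + t =$ const, $\phi$ is constant, so $\phi(\xi,t) = f(\xi + t)$ with $f = \phi( \cdot , 0)$.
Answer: $\phi(\xi, t) = \sin(2 \xi + 2 t)$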